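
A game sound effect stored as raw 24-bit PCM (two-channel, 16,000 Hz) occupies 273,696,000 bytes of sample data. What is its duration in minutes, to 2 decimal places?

47.52 minutes

Byte rate = 16,000 × 3 × 2 = 96,000 bytes/s.
Duration = 273,696,000 / 96,000 = 2,851 s.
2,851 s / 60 = 47.52 minutes.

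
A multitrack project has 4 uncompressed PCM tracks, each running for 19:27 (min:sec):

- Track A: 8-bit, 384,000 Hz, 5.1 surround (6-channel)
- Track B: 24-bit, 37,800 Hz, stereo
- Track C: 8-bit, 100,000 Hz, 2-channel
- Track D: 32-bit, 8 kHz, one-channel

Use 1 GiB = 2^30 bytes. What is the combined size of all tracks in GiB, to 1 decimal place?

3.0 GiB

19:27 (min:sec) = 1,167 s.
Track A: 384,000 × 1,167 × 1 × 6 = 2,688,768,000 bytes.
Track B: 37,800 × 1,167 × 3 × 2 = 264,675,600 bytes.
Track C: 100,000 × 1,167 × 1 × 2 = 233,400,000 bytes.
Track D: 8,000 × 1,167 × 4 × 1 = 37,344,000 bytes.
Total = 3,224,187,600 bytes = 3.0 GiB.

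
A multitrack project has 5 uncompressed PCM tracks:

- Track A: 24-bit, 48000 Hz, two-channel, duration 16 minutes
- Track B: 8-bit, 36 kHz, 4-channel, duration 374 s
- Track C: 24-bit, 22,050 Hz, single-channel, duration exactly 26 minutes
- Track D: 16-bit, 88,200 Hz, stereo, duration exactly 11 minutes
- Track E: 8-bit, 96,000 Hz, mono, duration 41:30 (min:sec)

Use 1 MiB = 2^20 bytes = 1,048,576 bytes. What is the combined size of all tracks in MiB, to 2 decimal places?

863.47 MiB

Track A: 16 minutes = 960 s; 48,000 × 960 × 3 × 2 = 276,480,000 bytes.
Track B: 36,000 × 374 × 1 × 4 = 53,856,000 bytes.
Track C: exactly 26 minutes = 1,560 s; 22,050 × 1,560 × 3 × 1 = 103,194,000 bytes.
Track D: exactly 11 minutes = 660 s; 88,200 × 660 × 2 × 2 = 232,848,000 bytes.
Track E: 41:30 (min:sec) = 2,490 s; 96,000 × 2,490 × 1 × 1 = 239,040,000 bytes.
Total = 905,418,000 bytes = 863.47 MiB.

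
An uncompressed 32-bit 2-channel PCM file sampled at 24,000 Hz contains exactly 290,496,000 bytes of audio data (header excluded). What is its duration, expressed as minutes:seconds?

25:13

Byte rate = 24,000 × 4 × 2 = 192,000 bytes/s.
Duration = 290,496,000 / 192,000 = 1,513 s.
1,513 s = 25:13.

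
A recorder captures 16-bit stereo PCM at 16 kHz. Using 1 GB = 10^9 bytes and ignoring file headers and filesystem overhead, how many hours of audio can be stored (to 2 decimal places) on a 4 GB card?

Uncompressed byte rate = 16,000 × 2 × 2 = 64,000 bytes/s.
Capacity = 4 × 1,000,000,000 = 4,000,000,000 bytes.
4,000,000,000 / 64,000 ≈ 62500 s → 17.36 hours.

17.36 hours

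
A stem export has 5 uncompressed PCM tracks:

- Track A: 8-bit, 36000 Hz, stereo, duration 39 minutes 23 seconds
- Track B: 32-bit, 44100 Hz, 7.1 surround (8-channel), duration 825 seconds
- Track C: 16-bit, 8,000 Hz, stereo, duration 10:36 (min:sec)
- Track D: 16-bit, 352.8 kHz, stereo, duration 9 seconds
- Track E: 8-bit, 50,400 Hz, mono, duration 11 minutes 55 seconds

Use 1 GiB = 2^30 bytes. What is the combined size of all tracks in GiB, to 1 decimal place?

Track A: 39 minutes 23 seconds = 2,363 s; 36,000 × 2,363 × 1 × 2 = 170,136,000 bytes.
Track B: 44,100 × 825 × 4 × 8 = 1,164,240,000 bytes.
Track C: 10:36 (min:sec) = 636 s; 8,000 × 636 × 2 × 2 = 20,352,000 bytes.
Track D: 352,800 × 9 × 2 × 2 = 12,700,800 bytes.
Track E: 11 minutes 55 seconds = 715 s; 50,400 × 715 × 1 × 1 = 36,036,000 bytes.
Total = 1,403,464,800 bytes = 1.3 GiB.

1.3 GiB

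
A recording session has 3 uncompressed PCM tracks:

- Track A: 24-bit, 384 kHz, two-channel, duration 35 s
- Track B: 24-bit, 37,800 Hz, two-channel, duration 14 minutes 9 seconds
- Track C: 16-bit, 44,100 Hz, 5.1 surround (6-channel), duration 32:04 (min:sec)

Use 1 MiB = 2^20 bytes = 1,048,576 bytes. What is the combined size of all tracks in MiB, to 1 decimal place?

1231.6 MiB

Track A: 384,000 × 35 × 3 × 2 = 80,640,000 bytes.
Track B: 14 minutes 9 seconds = 849 s; 37,800 × 849 × 3 × 2 = 192,553,200 bytes.
Track C: 32:04 (min:sec) = 1,924 s; 44,100 × 1,924 × 2 × 6 = 1,018,180,800 bytes.
Total = 1,291,374,000 bytes = 1231.6 MiB.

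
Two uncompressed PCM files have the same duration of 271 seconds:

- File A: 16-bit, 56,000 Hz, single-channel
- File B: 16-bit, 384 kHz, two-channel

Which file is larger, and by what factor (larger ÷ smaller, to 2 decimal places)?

File B, by a factor of 13.71

File A: 56,000 × 2 × 1 = 112,000 bytes/s.
File B: 384,000 × 2 × 2 = 1,536,000 bytes/s.
File B is larger; ratio = 416,256,000 / 30,352,000 = 13.71.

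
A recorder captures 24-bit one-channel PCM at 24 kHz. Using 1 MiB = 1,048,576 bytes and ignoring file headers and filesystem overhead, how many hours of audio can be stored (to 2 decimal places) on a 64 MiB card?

Uncompressed byte rate = 24,000 × 3 × 1 = 72,000 bytes/s.
Capacity = 64 × 1,048,576 = 67,108,864 bytes.
67,108,864 / 72,000 ≈ 932.07 s → 0.26 hours.

0.26 hours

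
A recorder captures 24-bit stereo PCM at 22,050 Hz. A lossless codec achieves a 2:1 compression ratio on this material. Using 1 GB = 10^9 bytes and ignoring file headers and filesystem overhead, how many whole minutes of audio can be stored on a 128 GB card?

32,249 minutes

Uncompressed byte rate = 22,050 × 3 × 2 = 132,300 bytes/s.
After 2:1 compression, effective rate ≈ 66150 bytes/s.
Capacity = 128 × 1,000,000,000 = 128,000,000,000 bytes.
128,000,000,000 / effective rate ≈ 1934996.22 s → 32,249 minutes.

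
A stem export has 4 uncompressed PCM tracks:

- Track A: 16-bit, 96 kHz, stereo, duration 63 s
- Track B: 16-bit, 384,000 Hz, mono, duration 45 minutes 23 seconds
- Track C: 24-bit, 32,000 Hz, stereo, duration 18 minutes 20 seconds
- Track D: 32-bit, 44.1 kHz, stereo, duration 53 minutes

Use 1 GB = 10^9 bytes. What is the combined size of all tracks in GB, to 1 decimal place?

Track A: 96,000 × 63 × 2 × 2 = 24,192,000 bytes.
Track B: 45 minutes 23 seconds = 2,723 s; 384,000 × 2,723 × 2 × 1 = 2,091,264,000 bytes.
Track C: 18 minutes 20 seconds = 1,100 s; 32,000 × 1,100 × 3 × 2 = 211,200,000 bytes.
Track D: 53 minutes = 3,180 s; 44,100 × 3,180 × 4 × 2 = 1,121,904,000 bytes.
Total = 3,448,560,000 bytes = 3.4 GB.

3.4 GB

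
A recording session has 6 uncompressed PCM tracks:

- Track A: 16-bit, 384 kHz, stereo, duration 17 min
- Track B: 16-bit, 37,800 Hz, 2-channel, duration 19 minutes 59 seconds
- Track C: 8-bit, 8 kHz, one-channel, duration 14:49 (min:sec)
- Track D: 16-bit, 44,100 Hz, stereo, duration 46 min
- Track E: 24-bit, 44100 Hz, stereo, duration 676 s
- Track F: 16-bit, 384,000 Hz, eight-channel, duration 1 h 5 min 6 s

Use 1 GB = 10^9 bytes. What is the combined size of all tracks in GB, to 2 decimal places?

26.42 GB

Track A: 17 min = 1,020 s; 384,000 × 1,020 × 2 × 2 = 1,566,720,000 bytes.
Track B: 19 minutes 59 seconds = 1,199 s; 37,800 × 1,199 × 2 × 2 = 181,288,800 bytes.
Track C: 14:49 (min:sec) = 889 s; 8,000 × 889 × 1 × 1 = 7,112,000 bytes.
Track D: 46 min = 2,760 s; 44,100 × 2,760 × 2 × 2 = 486,864,000 bytes.
Track E: 44,100 × 676 × 3 × 2 = 178,869,600 bytes.
Track F: 1 h 5 min 6 s = 3,906 s; 384,000 × 3,906 × 2 × 8 = 23,998,464,000 bytes.
Total = 26,419,318,400 bytes = 26.42 GB.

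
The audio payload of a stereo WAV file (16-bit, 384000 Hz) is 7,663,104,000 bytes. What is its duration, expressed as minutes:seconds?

83:09

Byte rate = 384,000 × 2 × 2 = 1,536,000 bytes/s.
Duration = 7,663,104,000 / 1,536,000 = 4,989 s.
4,989 s = 83:09.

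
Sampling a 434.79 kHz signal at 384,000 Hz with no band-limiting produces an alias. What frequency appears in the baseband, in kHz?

Nyquist = 384,000/2 = 192,000 Hz; 434,790 Hz exceeds it.
Alias = |434,790 − 1×384,000| = |434,790 − 384,000| = 50,790 Hz = 50.79 kHz.

50.79 kHz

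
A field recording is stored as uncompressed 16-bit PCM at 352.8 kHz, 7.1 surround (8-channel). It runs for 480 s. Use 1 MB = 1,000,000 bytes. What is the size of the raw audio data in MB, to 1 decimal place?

Bytes = 352,800 samples/s × 480 s × 2 bytes/sample × 8 ch = 2,709,504,000 bytes.
2,709,504,000 / 1,000,000 = 2709.5 MB.

2709.5 MB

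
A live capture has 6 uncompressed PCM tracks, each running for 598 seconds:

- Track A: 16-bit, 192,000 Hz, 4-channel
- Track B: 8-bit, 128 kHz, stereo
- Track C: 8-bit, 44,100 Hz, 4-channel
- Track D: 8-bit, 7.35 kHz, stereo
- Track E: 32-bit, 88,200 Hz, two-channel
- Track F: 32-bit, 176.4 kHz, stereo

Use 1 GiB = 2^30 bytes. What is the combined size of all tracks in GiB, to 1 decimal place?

2.3 GiB

Track A: 192,000 × 598 × 2 × 4 = 918,528,000 bytes.
Track B: 128,000 × 598 × 1 × 2 = 153,088,000 bytes.
Track C: 44,100 × 598 × 1 × 4 = 105,487,200 bytes.
Track D: 7,350 × 598 × 1 × 2 = 8,790,600 bytes.
Track E: 88,200 × 598 × 4 × 2 = 421,948,800 bytes.
Track F: 176,400 × 598 × 4 × 2 = 843,897,600 bytes.
Total = 2,451,740,200 bytes = 2.3 GiB.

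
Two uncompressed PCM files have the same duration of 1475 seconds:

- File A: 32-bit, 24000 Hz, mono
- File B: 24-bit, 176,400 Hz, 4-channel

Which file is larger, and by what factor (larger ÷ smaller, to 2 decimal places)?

File B, by a factor of 22.05

File A: 24,000 × 4 × 1 = 96,000 bytes/s.
File B: 176,400 × 3 × 4 = 2,116,800 bytes/s.
File B is larger; ratio = 3,122,280,000 / 141,600,000 = 22.05.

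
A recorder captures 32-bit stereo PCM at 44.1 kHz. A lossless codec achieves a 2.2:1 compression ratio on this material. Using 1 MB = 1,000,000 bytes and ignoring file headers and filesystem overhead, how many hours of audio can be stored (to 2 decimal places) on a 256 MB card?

0.44 hours

Uncompressed byte rate = 44,100 × 4 × 2 = 352,800 bytes/s.
After 2.2:1 compression, effective rate ≈ 160363.64 bytes/s.
Capacity = 256 × 1,000,000 = 256,000,000 bytes.
256,000,000 / effective rate ≈ 1596.37 s → 0.44 hours.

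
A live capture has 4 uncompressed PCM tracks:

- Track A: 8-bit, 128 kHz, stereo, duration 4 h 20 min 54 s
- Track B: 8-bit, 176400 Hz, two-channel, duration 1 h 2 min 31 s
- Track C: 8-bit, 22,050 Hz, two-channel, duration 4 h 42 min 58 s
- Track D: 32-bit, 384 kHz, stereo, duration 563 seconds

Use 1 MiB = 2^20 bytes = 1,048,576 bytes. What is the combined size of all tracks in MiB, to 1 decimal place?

7447.3 MiB

Track A: 4 h 20 min 54 s = 15,654 s; 128,000 × 15,654 × 1 × 2 = 4,007,424,000 bytes.
Track B: 1 h 2 min 31 s = 3,751 s; 176,400 × 3,751 × 1 × 2 = 1,323,352,800 bytes.
Track C: 4 h 42 min 58 s = 16,978 s; 22,050 × 16,978 × 1 × 2 = 748,729,800 bytes.
Track D: 384,000 × 563 × 4 × 2 = 1,729,536,000 bytes.
Total = 7,809,042,600 bytes = 7447.3 MiB.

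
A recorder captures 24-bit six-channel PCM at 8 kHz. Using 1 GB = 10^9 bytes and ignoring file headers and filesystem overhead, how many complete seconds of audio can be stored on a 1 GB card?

Uncompressed byte rate = 8,000 × 3 × 6 = 144,000 bytes/s.
Capacity = 1 × 1,000,000,000 = 1,000,000,000 bytes.
1,000,000,000 / 144,000 ≈ 6944.44 s → 6,944 seconds.

6,944 seconds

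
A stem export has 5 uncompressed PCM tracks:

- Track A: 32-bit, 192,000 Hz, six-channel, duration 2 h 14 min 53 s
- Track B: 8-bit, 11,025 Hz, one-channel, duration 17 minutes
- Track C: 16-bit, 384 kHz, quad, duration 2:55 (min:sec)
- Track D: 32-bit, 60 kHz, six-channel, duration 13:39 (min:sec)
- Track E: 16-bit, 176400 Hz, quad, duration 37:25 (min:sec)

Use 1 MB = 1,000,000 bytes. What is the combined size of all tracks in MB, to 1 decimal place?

42188.9 MB

Track A: 2 h 14 min 53 s = 8,093 s; 192,000 × 8,093 × 4 × 6 = 37,292,544,000 bytes.
Track B: 17 minutes = 1,020 s; 11,025 × 1,020 × 1 × 1 = 11,245,500 bytes.
Track C: 2:55 (min:sec) = 175 s; 384,000 × 175 × 2 × 4 = 537,600,000 bytes.
Track D: 13:39 (min:sec) = 819 s; 60,000 × 819 × 4 × 6 = 1,179,360,000 bytes.
Track E: 37:25 (min:sec) = 2,245 s; 176,400 × 2,245 × 2 × 4 = 3,168,144,000 bytes.
Total = 42,188,893,500 bytes = 42188.9 MB.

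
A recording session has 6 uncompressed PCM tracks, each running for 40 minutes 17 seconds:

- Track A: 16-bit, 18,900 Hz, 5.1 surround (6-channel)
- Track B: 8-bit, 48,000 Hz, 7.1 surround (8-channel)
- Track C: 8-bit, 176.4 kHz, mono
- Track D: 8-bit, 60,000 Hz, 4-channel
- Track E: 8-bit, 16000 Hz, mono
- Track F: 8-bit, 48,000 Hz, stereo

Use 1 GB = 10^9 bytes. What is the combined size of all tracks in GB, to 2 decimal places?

40 minutes 17 seconds = 2,417 s.
Track A: 18,900 × 2,417 × 2 × 6 = 548,175,600 bytes.
Track B: 48,000 × 2,417 × 1 × 8 = 928,128,000 bytes.
Track C: 176,400 × 2,417 × 1 × 1 = 426,358,800 bytes.
Track D: 60,000 × 2,417 × 1 × 4 = 580,080,000 bytes.
Track E: 16,000 × 2,417 × 1 × 1 = 38,672,000 bytes.
Track F: 48,000 × 2,417 × 1 × 2 = 232,032,000 bytes.
Total = 2,753,446,400 bytes = 2.75 GB.

2.75 GB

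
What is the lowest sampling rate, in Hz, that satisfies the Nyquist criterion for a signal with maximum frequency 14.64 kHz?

29,280 Hz

Minimum sample rate = 2 × 14,640 Hz = 29,280 Hz.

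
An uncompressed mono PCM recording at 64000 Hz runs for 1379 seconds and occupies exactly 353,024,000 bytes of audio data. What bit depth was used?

32 bits

Bytes per sample = 353,024,000 / (64,000 × 1,379 × 1) = 353,024,000 / 88,256,000 = 4.
Bit depth = 4 × 8 = 32 bits.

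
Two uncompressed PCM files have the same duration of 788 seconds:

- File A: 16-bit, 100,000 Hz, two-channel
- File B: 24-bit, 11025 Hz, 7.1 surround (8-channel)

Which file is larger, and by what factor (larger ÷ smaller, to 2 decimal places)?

File A: 100,000 × 2 × 2 = 400,000 bytes/s.
File B: 11,025 × 3 × 8 = 264,600 bytes/s.
File A is larger; ratio = 315,200,000 / 208,504,800 = 1.51.

File A, by a factor of 1.51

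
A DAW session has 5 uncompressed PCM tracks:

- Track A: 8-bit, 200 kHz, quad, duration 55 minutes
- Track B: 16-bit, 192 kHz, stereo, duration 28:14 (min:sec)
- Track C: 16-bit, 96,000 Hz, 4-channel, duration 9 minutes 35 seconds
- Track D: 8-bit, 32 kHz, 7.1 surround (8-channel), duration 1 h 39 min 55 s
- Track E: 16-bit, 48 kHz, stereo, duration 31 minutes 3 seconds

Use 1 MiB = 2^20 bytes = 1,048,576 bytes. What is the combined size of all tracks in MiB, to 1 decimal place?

5984.3 MiB

Track A: 55 minutes = 3,300 s; 200,000 × 3,300 × 1 × 4 = 2,640,000,000 bytes.
Track B: 28:14 (min:sec) = 1,694 s; 192,000 × 1,694 × 2 × 2 = 1,300,992,000 bytes.
Track C: 9 minutes 35 seconds = 575 s; 96,000 × 575 × 2 × 4 = 441,600,000 bytes.
Track D: 1 h 39 min 55 s = 5,995 s; 32,000 × 5,995 × 1 × 8 = 1,534,720,000 bytes.
Track E: 31 minutes 3 seconds = 1,863 s; 48,000 × 1,863 × 2 × 2 = 357,696,000 bytes.
Total = 6,275,008,000 bytes = 5984.3 MiB.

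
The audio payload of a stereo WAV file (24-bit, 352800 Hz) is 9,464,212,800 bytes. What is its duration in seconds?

Byte rate = 352,800 × 3 × 2 = 2,116,800 bytes/s.
Duration = 9,464,212,800 / 2,116,800 = 4,471 s.

4,471 seconds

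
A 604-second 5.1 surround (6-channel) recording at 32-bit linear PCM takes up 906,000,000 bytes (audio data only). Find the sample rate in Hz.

Bytes = sample_rate × seconds × bytes_per_sample × channels.
sample_rate = 906,000,000 / (604 × 4 × 6) = 906,000,000 / 14,496 = 62,500 Hz.

62,500 Hz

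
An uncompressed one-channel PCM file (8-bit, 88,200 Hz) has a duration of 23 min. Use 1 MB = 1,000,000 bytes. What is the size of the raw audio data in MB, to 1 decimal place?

Duration = 23 min = 1,380 s.
Bytes = 88,200 samples/s × 1,380 s × 1 bytes/sample × 1 ch = 121,716,000 bytes.
121,716,000 / 1,000,000 = 121.7 MB.

121.7 MB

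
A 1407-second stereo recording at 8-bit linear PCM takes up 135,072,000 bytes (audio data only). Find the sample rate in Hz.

48,000 Hz

Bytes = sample_rate × seconds × bytes_per_sample × channels.
sample_rate = 135,072,000 / (1,407 × 1 × 2) = 135,072,000 / 2,814 = 48,000 Hz.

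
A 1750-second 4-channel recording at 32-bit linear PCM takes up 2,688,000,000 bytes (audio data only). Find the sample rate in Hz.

96,000 Hz

Bytes = sample_rate × seconds × bytes_per_sample × channels.
sample_rate = 2,688,000,000 / (1,750 × 4 × 4) = 2,688,000,000 / 28,000 = 96,000 Hz.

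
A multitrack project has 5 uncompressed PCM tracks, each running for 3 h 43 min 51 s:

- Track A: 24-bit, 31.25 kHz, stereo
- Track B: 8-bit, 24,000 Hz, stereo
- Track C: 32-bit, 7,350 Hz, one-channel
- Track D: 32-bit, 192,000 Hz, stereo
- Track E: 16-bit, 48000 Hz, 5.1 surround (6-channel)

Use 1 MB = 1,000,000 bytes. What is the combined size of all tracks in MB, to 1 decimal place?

31924.1 MB

3 h 43 min 51 s = 13,431 s.
Track A: 31,250 × 13,431 × 3 × 2 = 2,518,312,500 bytes.
Track B: 24,000 × 13,431 × 1 × 2 = 644,688,000 bytes.
Track C: 7,350 × 13,431 × 4 × 1 = 394,871,400 bytes.
Track D: 192,000 × 13,431 × 4 × 2 = 20,630,016,000 bytes.
Track E: 48,000 × 13,431 × 2 × 6 = 7,736,256,000 bytes.
Total = 31,924,143,900 bytes = 31924.1 MB.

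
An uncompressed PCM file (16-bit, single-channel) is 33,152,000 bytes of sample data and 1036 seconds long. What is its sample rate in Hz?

16,000 Hz

Bytes = sample_rate × seconds × bytes_per_sample × channels.
sample_rate = 33,152,000 / (1,036 × 2 × 1) = 33,152,000 / 2,072 = 16,000 Hz.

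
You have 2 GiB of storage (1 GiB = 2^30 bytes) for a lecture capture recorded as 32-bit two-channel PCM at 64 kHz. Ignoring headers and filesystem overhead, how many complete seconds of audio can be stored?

Uncompressed byte rate = 64,000 × 4 × 2 = 512,000 bytes/s.
Capacity = 2 × 1,073,741,824 = 2,147,483,648 bytes.
2,147,483,648 / 512,000 ≈ 4194.3 s → 4,194 seconds.

4,194 seconds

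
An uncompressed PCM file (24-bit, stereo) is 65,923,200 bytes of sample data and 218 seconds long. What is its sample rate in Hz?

50,400 Hz

Bytes = sample_rate × seconds × bytes_per_sample × channels.
sample_rate = 65,923,200 / (218 × 3 × 2) = 65,923,200 / 1,308 = 50,400 Hz.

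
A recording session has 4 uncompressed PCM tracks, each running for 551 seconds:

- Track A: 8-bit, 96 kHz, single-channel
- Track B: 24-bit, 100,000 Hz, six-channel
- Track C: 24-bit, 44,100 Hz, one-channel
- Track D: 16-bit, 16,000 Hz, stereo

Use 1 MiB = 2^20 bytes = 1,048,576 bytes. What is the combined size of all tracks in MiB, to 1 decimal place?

1099.5 MiB

Track A: 96,000 × 551 × 1 × 1 = 52,896,000 bytes.
Track B: 100,000 × 551 × 3 × 6 = 991,800,000 bytes.
Track C: 44,100 × 551 × 3 × 1 = 72,897,300 bytes.
Track D: 16,000 × 551 × 2 × 2 = 35,264,000 bytes.
Total = 1,152,857,300 bytes = 1099.5 MiB.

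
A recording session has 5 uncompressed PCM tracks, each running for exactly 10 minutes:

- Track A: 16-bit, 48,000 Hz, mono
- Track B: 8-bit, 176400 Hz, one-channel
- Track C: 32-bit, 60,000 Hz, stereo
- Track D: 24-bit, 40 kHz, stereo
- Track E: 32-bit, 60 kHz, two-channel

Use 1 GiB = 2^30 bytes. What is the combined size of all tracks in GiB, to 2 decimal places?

exactly 10 minutes = 600 s.
Track A: 48,000 × 600 × 2 × 1 = 57,600,000 bytes.
Track B: 176,400 × 600 × 1 × 1 = 105,840,000 bytes.
Track C: 60,000 × 600 × 4 × 2 = 288,000,000 bytes.
Track D: 40,000 × 600 × 3 × 2 = 144,000,000 bytes.
Track E: 60,000 × 600 × 4 × 2 = 288,000,000 bytes.
Total = 883,440,000 bytes = 0.82 GiB.

0.82 GiB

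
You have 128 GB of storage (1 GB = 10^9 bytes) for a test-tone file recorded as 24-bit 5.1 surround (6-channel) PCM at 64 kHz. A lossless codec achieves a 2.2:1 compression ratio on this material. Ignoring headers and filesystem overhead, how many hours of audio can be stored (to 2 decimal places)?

Uncompressed byte rate = 64,000 × 3 × 6 = 1,152,000 bytes/s.
After 2.2:1 compression, effective rate ≈ 523636.36 bytes/s.
Capacity = 128 × 1,000,000,000 = 128,000,000,000 bytes.
128,000,000,000 / effective rate ≈ 244444.44 s → 67.90 hours.

67.90 hours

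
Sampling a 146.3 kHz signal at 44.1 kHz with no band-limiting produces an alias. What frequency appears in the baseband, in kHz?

14 kHz

Nyquist = 44,100/2 = 22,050 Hz; 146,300 Hz exceeds it.
Alias = |146,300 − 3×44,100| = |146,300 − 132,300| = 14,000 Hz = 14 kHz.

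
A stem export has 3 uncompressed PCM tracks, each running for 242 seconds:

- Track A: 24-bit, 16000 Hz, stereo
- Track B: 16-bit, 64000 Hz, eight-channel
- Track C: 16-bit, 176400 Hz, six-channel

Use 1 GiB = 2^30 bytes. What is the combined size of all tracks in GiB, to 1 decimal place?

Track A: 16,000 × 242 × 3 × 2 = 23,232,000 bytes.
Track B: 64,000 × 242 × 2 × 8 = 247,808,000 bytes.
Track C: 176,400 × 242 × 2 × 6 = 512,265,600 bytes.
Total = 783,305,600 bytes = 0.7 GiB.

0.7 GiB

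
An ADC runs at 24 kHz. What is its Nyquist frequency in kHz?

Nyquist frequency = sample rate / 2 = 24,000 / 2 = 12 kHz.

12 kHz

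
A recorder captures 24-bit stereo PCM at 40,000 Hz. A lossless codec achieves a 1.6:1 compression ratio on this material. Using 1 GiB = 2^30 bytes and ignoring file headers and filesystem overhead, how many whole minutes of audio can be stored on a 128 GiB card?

15,270 minutes

Uncompressed byte rate = 40,000 × 3 × 2 = 240,000 bytes/s.
After 1.6:1 compression, effective rate ≈ 150000 bytes/s.
Capacity = 128 × 1,073,741,824 = 137,438,953,472 bytes.
137,438,953,472 / effective rate ≈ 916259.69 s → 15,270 minutes.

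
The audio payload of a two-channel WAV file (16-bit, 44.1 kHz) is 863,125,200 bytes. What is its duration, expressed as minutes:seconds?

81:33

Byte rate = 44,100 × 2 × 2 = 176,400 bytes/s.
Duration = 863,125,200 / 176,400 = 4,893 s.
4,893 s = 81:33.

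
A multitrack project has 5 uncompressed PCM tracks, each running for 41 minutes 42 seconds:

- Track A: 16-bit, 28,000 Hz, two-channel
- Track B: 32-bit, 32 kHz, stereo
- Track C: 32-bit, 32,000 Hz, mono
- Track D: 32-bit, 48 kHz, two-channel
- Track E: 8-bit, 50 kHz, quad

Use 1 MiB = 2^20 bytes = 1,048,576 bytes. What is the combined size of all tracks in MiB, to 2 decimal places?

2576.98 MiB

41 minutes 42 seconds = 2,502 s.
Track A: 28,000 × 2,502 × 2 × 2 = 280,224,000 bytes.
Track B: 32,000 × 2,502 × 4 × 2 = 640,512,000 bytes.
Track C: 32,000 × 2,502 × 4 × 1 = 320,256,000 bytes.
Track D: 48,000 × 2,502 × 4 × 2 = 960,768,000 bytes.
Track E: 50,000 × 2,502 × 1 × 4 = 500,400,000 bytes.
Total = 2,702,160,000 bytes = 2576.98 MiB.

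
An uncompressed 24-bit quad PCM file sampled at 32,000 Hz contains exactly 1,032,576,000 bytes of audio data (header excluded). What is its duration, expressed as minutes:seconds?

Byte rate = 32,000 × 3 × 4 = 384,000 bytes/s.
Duration = 1,032,576,000 / 384,000 = 2,689 s.
2,689 s = 44:49.

44:49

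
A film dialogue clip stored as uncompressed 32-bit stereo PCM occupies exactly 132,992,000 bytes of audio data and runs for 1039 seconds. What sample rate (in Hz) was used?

Bytes = sample_rate × seconds × bytes_per_sample × channels.
sample_rate = 132,992,000 / (1,039 × 4 × 2) = 132,992,000 / 8,312 = 16,000 Hz.

16,000 Hz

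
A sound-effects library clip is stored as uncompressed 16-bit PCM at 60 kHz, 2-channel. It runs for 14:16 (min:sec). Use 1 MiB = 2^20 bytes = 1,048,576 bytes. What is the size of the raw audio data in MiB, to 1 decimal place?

195.9 MiB

Duration = 14:16 (min:sec) = 856 s.
Bytes = 60,000 samples/s × 856 s × 2 bytes/sample × 2 ch = 205,440,000 bytes.
205,440,000 / 1,048,576 = 195.9 MiB.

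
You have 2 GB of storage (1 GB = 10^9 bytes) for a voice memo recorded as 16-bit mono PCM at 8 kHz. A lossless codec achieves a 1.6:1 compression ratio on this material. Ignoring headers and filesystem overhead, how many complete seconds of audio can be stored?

200,000 seconds

Uncompressed byte rate = 8,000 × 2 × 1 = 16,000 bytes/s.
After 1.6:1 compression, effective rate ≈ 10000 bytes/s.
Capacity = 2 × 1,000,000,000 = 2,000,000,000 bytes.
2,000,000,000 / effective rate ≈ 200000 s → 200,000 seconds.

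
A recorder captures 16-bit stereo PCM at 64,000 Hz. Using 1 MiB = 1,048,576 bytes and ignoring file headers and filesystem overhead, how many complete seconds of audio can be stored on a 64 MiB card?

262 seconds

Uncompressed byte rate = 64,000 × 2 × 2 = 256,000 bytes/s.
Capacity = 64 × 1,048,576 = 67,108,864 bytes.
67,108,864 / 256,000 ≈ 262.14 s → 262 seconds.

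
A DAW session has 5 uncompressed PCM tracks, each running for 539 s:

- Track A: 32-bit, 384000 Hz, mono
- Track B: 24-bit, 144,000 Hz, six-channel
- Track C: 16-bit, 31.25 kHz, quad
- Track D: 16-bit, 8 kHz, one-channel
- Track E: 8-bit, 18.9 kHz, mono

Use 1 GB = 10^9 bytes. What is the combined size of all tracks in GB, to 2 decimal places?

Track A: 384,000 × 539 × 4 × 1 = 827,904,000 bytes.
Track B: 144,000 × 539 × 3 × 6 = 1,397,088,000 bytes.
Track C: 31,250 × 539 × 2 × 4 = 134,750,000 bytes.
Track D: 8,000 × 539 × 2 × 1 = 8,624,000 bytes.
Track E: 18,900 × 539 × 1 × 1 = 10,187,100 bytes.
Total = 2,378,553,100 bytes = 2.38 GB.

2.38 GB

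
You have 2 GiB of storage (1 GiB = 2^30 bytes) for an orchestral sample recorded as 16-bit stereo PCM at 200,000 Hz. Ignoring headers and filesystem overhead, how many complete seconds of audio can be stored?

Uncompressed byte rate = 200,000 × 2 × 2 = 800,000 bytes/s.
Capacity = 2 × 1,073,741,824 = 2,147,483,648 bytes.
2,147,483,648 / 800,000 ≈ 2684.35 s → 2,684 seconds.

2,684 seconds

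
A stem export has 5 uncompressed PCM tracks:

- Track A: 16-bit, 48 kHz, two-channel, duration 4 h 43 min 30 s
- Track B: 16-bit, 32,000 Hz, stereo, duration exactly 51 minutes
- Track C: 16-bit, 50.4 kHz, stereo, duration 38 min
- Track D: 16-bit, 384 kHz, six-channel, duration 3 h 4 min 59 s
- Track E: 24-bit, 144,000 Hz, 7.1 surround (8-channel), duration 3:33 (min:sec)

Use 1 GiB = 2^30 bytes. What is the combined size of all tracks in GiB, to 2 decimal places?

52.15 GiB

Track A: 4 h 43 min 30 s = 17,010 s; 48,000 × 17,010 × 2 × 2 = 3,265,920,000 bytes.
Track B: exactly 51 minutes = 3,060 s; 32,000 × 3,060 × 2 × 2 = 391,680,000 bytes.
Track C: 38 min = 2,280 s; 50,400 × 2,280 × 2 × 2 = 459,648,000 bytes.
Track D: 3 h 4 min 59 s = 11,099 s; 384,000 × 11,099 × 2 × 6 = 51,144,192,000 bytes.
Track E: 3:33 (min:sec) = 213 s; 144,000 × 213 × 3 × 8 = 736,128,000 bytes.
Total = 55,997,568,000 bytes = 52.15 GiB.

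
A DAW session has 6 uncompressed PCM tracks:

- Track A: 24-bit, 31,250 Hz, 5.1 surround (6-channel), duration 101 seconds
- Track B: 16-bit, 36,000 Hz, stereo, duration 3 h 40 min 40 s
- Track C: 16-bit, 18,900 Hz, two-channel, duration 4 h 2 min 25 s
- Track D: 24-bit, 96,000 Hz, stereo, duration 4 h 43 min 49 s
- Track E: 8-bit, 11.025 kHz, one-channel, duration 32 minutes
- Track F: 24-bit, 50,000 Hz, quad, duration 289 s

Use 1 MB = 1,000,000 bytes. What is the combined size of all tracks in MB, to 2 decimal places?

Track A: 31,250 × 101 × 3 × 6 = 56,812,500 bytes.
Track B: 3 h 40 min 40 s = 13,240 s; 36,000 × 13,240 × 2 × 2 = 1,906,560,000 bytes.
Track C: 4 h 2 min 25 s = 14,545 s; 18,900 × 14,545 × 2 × 2 = 1,099,602,000 bytes.
Track D: 4 h 43 min 49 s = 17,029 s; 96,000 × 17,029 × 3 × 2 = 9,808,704,000 bytes.
Track E: 32 minutes = 1,920 s; 11,025 × 1,920 × 1 × 1 = 21,168,000 bytes.
Track F: 50,000 × 289 × 3 × 4 = 173,400,000 bytes.
Total = 13,066,246,500 bytes = 13066.25 MB.

13066.25 MB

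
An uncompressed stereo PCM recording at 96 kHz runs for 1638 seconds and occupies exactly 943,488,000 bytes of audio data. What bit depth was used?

Bytes per sample = 943,488,000 / (96,000 × 1,638 × 2) = 943,488,000 / 314,496,000 = 3.
Bit depth = 3 × 8 = 24 bits.

24 bits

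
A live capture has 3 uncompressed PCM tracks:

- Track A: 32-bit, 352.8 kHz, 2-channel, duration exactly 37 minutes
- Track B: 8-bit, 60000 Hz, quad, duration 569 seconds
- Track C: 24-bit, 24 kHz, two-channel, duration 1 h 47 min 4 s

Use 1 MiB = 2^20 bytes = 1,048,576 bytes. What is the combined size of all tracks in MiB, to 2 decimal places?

6987.90 MiB

Track A: exactly 37 minutes = 2,220 s; 352,800 × 2,220 × 4 × 2 = 6,265,728,000 bytes.
Track B: 60,000 × 569 × 1 × 4 = 136,560,000 bytes.
Track C: 1 h 47 min 4 s = 6,424 s; 24,000 × 6,424 × 3 × 2 = 925,056,000 bytes.
Total = 7,327,344,000 bytes = 6987.90 MiB.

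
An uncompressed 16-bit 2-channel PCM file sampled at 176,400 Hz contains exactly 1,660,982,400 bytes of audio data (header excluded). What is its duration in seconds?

Byte rate = 176,400 × 2 × 2 = 705,600 bytes/s.
Duration = 1,660,982,400 / 705,600 = 2,354 s.

2,354 seconds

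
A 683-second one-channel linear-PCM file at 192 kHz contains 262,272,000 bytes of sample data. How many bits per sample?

Bytes per sample = 262,272,000 / (192,000 × 683 × 1) = 262,272,000 / 131,136,000 = 2.
Bit depth = 2 × 8 = 16 bits.

16 bits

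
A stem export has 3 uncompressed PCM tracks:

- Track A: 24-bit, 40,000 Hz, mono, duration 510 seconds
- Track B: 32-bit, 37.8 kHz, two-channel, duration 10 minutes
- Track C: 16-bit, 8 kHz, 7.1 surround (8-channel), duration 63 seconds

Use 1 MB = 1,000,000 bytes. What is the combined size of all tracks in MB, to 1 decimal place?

250.7 MB

Track A: 40,000 × 510 × 3 × 1 = 61,200,000 bytes.
Track B: 10 minutes = 600 s; 37,800 × 600 × 4 × 2 = 181,440,000 bytes.
Track C: 8,000 × 63 × 2 × 8 = 8,064,000 bytes.
Total = 250,704,000 bytes = 250.7 MB.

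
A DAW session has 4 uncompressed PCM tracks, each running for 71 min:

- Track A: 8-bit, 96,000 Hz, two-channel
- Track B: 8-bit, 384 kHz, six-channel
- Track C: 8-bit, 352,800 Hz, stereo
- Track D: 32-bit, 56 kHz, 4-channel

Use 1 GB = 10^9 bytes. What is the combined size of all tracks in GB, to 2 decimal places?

17.46 GB

71 min = 4,260 s.
Track A: 96,000 × 4,260 × 1 × 2 = 817,920,000 bytes.
Track B: 384,000 × 4,260 × 1 × 6 = 9,815,040,000 bytes.
Track C: 352,800 × 4,260 × 1 × 2 = 3,005,856,000 bytes.
Track D: 56,000 × 4,260 × 4 × 4 = 3,816,960,000 bytes.
Total = 17,455,776,000 bytes = 17.46 GB.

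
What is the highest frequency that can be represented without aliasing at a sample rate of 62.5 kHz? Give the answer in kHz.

31.25 kHz

Nyquist frequency = sample rate / 2 = 62,500 / 2 = 31.25 kHz.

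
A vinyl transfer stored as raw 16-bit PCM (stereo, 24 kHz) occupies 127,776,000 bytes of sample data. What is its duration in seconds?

Byte rate = 24,000 × 2 × 2 = 96,000 bytes/s.
Duration = 127,776,000 / 96,000 = 1,331 s.

1,331 seconds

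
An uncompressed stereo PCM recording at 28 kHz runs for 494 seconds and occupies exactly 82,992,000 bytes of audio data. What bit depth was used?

24 bits

Bytes per sample = 82,992,000 / (28,000 × 494 × 2) = 82,992,000 / 27,664,000 = 3.
Bit depth = 3 × 8 = 24 bits.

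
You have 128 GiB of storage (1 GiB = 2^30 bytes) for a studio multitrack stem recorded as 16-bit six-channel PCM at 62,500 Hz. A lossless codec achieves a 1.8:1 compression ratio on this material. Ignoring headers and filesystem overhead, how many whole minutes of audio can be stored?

Uncompressed byte rate = 62,500 × 2 × 6 = 750,000 bytes/s.
After 1.8:1 compression, effective rate ≈ 416666.67 bytes/s.
Capacity = 128 × 1,073,741,824 = 137,438,953,472 bytes.
137,438,953,472 / effective rate ≈ 329853.49 s → 5,497 minutes.

5,497 minutes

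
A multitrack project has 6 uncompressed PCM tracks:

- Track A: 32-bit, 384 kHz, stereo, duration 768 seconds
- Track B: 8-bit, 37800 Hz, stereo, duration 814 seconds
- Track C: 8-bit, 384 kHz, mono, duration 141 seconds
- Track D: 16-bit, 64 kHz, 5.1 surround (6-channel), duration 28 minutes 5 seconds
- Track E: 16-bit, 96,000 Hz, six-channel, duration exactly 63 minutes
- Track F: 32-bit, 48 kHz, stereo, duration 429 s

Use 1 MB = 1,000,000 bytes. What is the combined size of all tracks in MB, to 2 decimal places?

8288.35 MB

Track A: 384,000 × 768 × 4 × 2 = 2,359,296,000 bytes.
Track B: 37,800 × 814 × 1 × 2 = 61,538,400 bytes.
Track C: 384,000 × 141 × 1 × 1 = 54,144,000 bytes.
Track D: 28 minutes 5 seconds = 1,685 s; 64,000 × 1,685 × 2 × 6 = 1,294,080,000 bytes.
Track E: exactly 63 minutes = 3,780 s; 96,000 × 3,780 × 2 × 6 = 4,354,560,000 bytes.
Track F: 48,000 × 429 × 4 × 2 = 164,736,000 bytes.
Total = 8,288,354,400 bytes = 8288.35 MB.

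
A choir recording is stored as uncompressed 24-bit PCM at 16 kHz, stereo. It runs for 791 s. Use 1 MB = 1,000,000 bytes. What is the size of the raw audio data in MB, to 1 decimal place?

Bytes = 16,000 samples/s × 791 s × 3 bytes/sample × 2 ch = 75,936,000 bytes.
75,936,000 / 1,000,000 = 75.9 MB.

75.9 MB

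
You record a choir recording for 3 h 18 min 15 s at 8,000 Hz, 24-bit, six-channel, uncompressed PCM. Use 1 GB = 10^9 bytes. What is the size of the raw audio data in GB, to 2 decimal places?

1.71 GB

Duration = 3 h 18 min 15 s = 11,895 s.
Bytes = 8,000 samples/s × 11,895 s × 3 bytes/sample × 6 ch = 1,712,880,000 bytes.
1,712,880,000 / 1,000,000,000 = 1.71 GB.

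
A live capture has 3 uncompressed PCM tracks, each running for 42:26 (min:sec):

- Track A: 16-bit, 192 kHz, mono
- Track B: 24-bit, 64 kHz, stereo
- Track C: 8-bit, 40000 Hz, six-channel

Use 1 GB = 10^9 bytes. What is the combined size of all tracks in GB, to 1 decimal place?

2.6 GB

42:26 (min:sec) = 2,546 s.
Track A: 192,000 × 2,546 × 2 × 1 = 977,664,000 bytes.
Track B: 64,000 × 2,546 × 3 × 2 = 977,664,000 bytes.
Track C: 40,000 × 2,546 × 1 × 6 = 611,040,000 bytes.
Total = 2,566,368,000 bytes = 2.6 GB.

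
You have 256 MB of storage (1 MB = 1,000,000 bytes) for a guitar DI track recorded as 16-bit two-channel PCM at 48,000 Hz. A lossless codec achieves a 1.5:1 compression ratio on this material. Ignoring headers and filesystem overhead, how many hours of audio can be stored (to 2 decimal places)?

Uncompressed byte rate = 48,000 × 2 × 2 = 192,000 bytes/s.
After 1.5:1 compression, effective rate ≈ 128000 bytes/s.
Capacity = 256 × 1,000,000 = 256,000,000 bytes.
256,000,000 / effective rate ≈ 2000 s → 0.56 hours.

0.56 hours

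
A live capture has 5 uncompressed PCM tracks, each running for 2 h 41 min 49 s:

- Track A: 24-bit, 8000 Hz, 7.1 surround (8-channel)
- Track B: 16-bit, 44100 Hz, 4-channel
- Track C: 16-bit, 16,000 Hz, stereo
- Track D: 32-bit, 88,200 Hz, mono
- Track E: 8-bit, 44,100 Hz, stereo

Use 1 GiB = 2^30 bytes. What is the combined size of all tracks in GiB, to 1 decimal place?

2 h 41 min 49 s = 9,709 s.
Track A: 8,000 × 9,709 × 3 × 8 = 1,864,128,000 bytes.
Track B: 44,100 × 9,709 × 2 × 4 = 3,425,335,200 bytes.
Track C: 16,000 × 9,709 × 2 × 2 = 621,376,000 bytes.
Track D: 88,200 × 9,709 × 4 × 1 = 3,425,335,200 bytes.
Track E: 44,100 × 9,709 × 1 × 2 = 856,333,800 bytes.
Total = 10,192,508,200 bytes = 9.5 GiB.

9.5 GiB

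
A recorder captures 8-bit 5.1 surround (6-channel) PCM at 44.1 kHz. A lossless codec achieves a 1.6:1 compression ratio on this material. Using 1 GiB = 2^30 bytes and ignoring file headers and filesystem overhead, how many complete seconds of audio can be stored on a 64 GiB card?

Uncompressed byte rate = 44,100 × 1 × 6 = 264,600 bytes/s.
After 1.6:1 compression, effective rate ≈ 165375 bytes/s.
Capacity = 64 × 1,073,741,824 = 68,719,476,736 bytes.
68,719,476,736 / effective rate ≈ 415537.27 s → 415,537 seconds.

415,537 seconds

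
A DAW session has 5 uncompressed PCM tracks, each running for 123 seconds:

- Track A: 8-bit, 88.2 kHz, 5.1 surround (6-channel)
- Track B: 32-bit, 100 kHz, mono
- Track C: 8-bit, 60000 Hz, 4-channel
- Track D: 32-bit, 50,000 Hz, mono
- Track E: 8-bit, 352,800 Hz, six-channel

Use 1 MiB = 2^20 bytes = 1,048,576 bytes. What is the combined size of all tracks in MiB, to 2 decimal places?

Track A: 88,200 × 123 × 1 × 6 = 65,091,600 bytes.
Track B: 100,000 × 123 × 4 × 1 = 49,200,000 bytes.
Track C: 60,000 × 123 × 1 × 4 = 29,520,000 bytes.
Track D: 50,000 × 123 × 4 × 1 = 24,600,000 bytes.
Track E: 352,800 × 123 × 1 × 6 = 260,366,400 bytes.
Total = 428,778,000 bytes = 408.91 MiB.

408.91 MiB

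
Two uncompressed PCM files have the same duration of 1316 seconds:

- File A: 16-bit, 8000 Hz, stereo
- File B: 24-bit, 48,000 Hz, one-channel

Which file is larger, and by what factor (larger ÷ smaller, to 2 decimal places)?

File A: 8,000 × 2 × 2 = 32,000 bytes/s.
File B: 48,000 × 3 × 1 = 144,000 bytes/s.
File B is larger; ratio = 189,504,000 / 42,112,000 = 4.50.

File B, by a factor of 4.50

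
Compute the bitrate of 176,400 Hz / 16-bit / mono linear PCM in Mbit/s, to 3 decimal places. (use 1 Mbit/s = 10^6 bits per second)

2.822 Mbit/s

Bit rate = 176,400 × 16 × 1 = 2,822,400 bits/s.
= 2.822 Mbit/s.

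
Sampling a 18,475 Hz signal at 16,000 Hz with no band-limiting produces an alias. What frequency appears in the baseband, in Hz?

Nyquist = 16,000/2 = 8,000 Hz; 18,475 Hz exceeds it.
Alias = |18,475 − 1×16,000| = |18,475 − 16,000| = 2,475 Hz.

2,475 Hz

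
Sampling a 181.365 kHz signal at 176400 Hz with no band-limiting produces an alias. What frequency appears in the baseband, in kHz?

Nyquist = 176,400/2 = 88,200 Hz; 181,365 Hz exceeds it.
Alias = |181,365 − 1×176,400| = |181,365 − 176,400| = 4,965 Hz = 4.965 kHz.

4.965 kHz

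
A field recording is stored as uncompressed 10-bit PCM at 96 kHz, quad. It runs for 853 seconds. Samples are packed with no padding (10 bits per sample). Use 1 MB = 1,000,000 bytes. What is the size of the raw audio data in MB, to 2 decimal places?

Bits = 96,000 × 853 × 10 × 4 = 3,275,520,000 bits = 409,440,000 bytes.
409,440,000 / 1,000,000 = 409.44 MB.

409.44 MB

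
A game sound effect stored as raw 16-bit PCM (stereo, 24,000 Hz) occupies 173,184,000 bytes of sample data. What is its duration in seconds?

Byte rate = 24,000 × 2 × 2 = 96,000 bytes/s.
Duration = 173,184,000 / 96,000 = 1,804 s.

1,804 seconds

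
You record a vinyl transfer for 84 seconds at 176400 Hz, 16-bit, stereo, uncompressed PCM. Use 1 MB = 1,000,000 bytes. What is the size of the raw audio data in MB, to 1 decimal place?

Bytes = 176,400 samples/s × 84 s × 2 bytes/sample × 2 ch = 59,270,400 bytes.
59,270,400 / 1,000,000 = 59.3 MB.

59.3 MB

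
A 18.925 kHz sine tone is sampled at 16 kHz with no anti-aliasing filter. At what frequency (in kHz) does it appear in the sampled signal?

Nyquist = 16,000/2 = 8,000 Hz; 18,925 Hz exceeds it.
Alias = |18,925 − 1×16,000| = |18,925 − 16,000| = 2,925 Hz = 2.925 kHz.

2.925 kHz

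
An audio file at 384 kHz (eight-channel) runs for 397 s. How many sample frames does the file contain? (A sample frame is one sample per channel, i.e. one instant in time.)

384,000 samples/s × 397 s = 152,448,000 frames.

152,448,000 sample frames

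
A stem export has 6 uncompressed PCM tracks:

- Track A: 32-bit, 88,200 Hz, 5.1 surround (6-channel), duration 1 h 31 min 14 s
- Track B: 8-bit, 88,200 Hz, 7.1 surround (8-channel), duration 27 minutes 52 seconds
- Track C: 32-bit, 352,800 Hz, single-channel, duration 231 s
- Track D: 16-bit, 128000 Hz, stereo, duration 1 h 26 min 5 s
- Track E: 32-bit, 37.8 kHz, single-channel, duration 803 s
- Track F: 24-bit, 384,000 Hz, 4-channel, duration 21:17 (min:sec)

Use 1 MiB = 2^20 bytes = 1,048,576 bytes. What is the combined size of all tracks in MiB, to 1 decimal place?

20736.1 MiB

Track A: 1 h 31 min 14 s = 5,474 s; 88,200 × 5,474 × 4 × 6 = 11,587,363,200 bytes.
Track B: 27 minutes 52 seconds = 1,672 s; 88,200 × 1,672 × 1 × 8 = 1,179,763,200 bytes.
Track C: 352,800 × 231 × 4 × 1 = 325,987,200 bytes.
Track D: 1 h 26 min 5 s = 5,165 s; 128,000 × 5,165 × 2 × 2 = 2,644,480,000 bytes.
Track E: 37,800 × 803 × 4 × 1 = 121,413,600 bytes.
Track F: 21:17 (min:sec) = 1,277 s; 384,000 × 1,277 × 3 × 4 = 5,884,416,000 bytes.
Total = 21,743,423,200 bytes = 20736.1 MiB.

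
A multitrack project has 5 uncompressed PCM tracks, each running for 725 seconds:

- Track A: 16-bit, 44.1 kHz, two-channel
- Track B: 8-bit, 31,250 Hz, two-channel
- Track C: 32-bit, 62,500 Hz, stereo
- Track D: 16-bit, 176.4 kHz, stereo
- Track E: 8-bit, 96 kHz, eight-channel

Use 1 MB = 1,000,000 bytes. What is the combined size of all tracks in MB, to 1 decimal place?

Track A: 44,100 × 725 × 2 × 2 = 127,890,000 bytes.
Track B: 31,250 × 725 × 1 × 2 = 45,312,500 bytes.
Track C: 62,500 × 725 × 4 × 2 = 362,500,000 bytes.
Track D: 176,400 × 725 × 2 × 2 = 511,560,000 bytes.
Track E: 96,000 × 725 × 1 × 8 = 556,800,000 bytes.
Total = 1,604,062,500 bytes = 1604.1 MB.

1604.1 MB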